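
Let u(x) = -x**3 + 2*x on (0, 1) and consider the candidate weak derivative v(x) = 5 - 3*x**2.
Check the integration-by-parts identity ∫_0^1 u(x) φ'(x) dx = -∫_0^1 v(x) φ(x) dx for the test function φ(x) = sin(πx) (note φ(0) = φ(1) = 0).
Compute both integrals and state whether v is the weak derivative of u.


LHS = (-12 - π^2)/π^3, RHS = -7/π - 12/π^3. No, v is not the weak derivative of u.

u(x) = -x**3 + 2*x, classical derivative u'(x) = 2 - 3*x**2.
φ(x) = sin(πx), so φ'(x) = π*cos(π*x).
Note φ(0) = φ(1) = 0, so the boundary term u·φ vanishes.
LHS = ∫_0^1 u(x) φ'(x) dx = ∫_0^1 (-π*x^3*cos(π*x) + 2*π*x*cos(π*x)) dx. Term by term:
  ∫_0^1 -π*x^3*cos(π*x) dx = -12/π^3 + 3/π;  ∫_0^1 2*π*x*cos(π*x) dx = -4/π.
Sum: -12/π^3 + 3/π − 4/π = (-12 - π^2)/π^3.
So LHS = (-12 - π^2)/π^3.
∫_0^1 v(x) φ(x) dx = ∫_0^1 (-3*x^2*sin(π*x) + 5*sin(π*x)) dx. Term by term:
  ∫_0^1 5*sin(π*x) dx = 10/π;  ∫_0^1 -3*x^2*sin(π*x) dx = -3/π + 12/π^3.
Sum: 10/π + -3/π + 12/π^3 = 12/π^3 + 7/π.
So RHS = -∫_0^1 v(x) φ(x) dx = -7/π - 12/π^3.
LHS − RHS = 6/π ≠ 0, so the identity fails.
(For a valid weak derivative the identity must hold for EVERY test function, in particular this one. The failure shows v is NOT the weak derivative of u.)
Correct weak derivative would be u'(x) = 2 - 3*x**2.


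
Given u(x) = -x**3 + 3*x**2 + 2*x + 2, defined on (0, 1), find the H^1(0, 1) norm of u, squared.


||u||_{H^1}^2 = 3389/105

The H^1 norm (squared) on an interval (0, L) is
  ||u||_{H^1}^2 = ∫_0^L u(x)^2 dx + ∫_0^L u'(x)^2 dx.
Compute u'(x) = -3*x**2 + 6*x + 2.
Then u(x)^2 = x**6 - 6*x**5 + 5*x**4 + 8*x**3 + 16*x**2 + 8*x + 4 and u'(x)^2 = 9*x**4 - 36*x**3 + 24*x**2 + 24*x + 4.
Integrate each monomial from 0 to 1 using ∫_0^1 c·x^n dx = c·1^(n+1)/(n+1):
  ∫_0^1 u(x)^2 dx = ∫_0^1 (x^6 - 6*x^5 + 5*x^4 + 8*x^3 + 16*x^2 + 8*x + 4) dx. Term by term:
    ∫_0^1 x^6 dx = 1/7;  ∫_0^1 -6*x^5 dx = -1;  ∫_0^1 5*x^4 dx = 1;
    ∫_0^1 8*x^3 dx = 2;  ∫_0^1 16*x^2 dx = 16/3;  ∫_0^1 8*x dx = 4;
    ∫_0^1 4 dx = 4.
  Sum: 1/7 − 1 + 1 + 2 + 16/3 + 4 + 4 = 325/21.
  ∫_0^1 u'(x)^2 dx = ∫_0^1 (9*x^4 - 36*x^3 + 24*x^2 + 24*x + 4) dx. Term by term:
    ∫_0^1 9*x^4 dx = 9/5;  ∫_0^1 -36*x^3 dx = -9;  ∫_0^1 24*x^2 dx = 8;
    ∫_0^1 24*x dx = 12;  ∫_0^1 4 dx = 4.
  Sum: 9/5 − 9 + 8 + 12 + 4 = 84/5.
Adding: ||u||_{H^1}^2 = 325/21 + 84/5 = 3389/105.


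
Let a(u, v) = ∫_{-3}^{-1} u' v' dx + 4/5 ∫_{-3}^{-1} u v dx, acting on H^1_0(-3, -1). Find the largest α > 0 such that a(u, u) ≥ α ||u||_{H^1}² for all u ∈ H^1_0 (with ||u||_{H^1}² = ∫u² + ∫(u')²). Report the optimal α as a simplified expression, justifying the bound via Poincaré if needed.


α = (16/5 + π^2)/(4 + π^2)

Coercivity of a(·,·) on H^1_0(-3, -1) means a(u, u) ≥ α ||u||_{H^1}² for every u ∈ H^1_0.
The interval has length L = 2, and Poincaré/coercivity depend only on L. Here a(u, u) = ∫(u')² + (4/5)·∫u².
Here 0 < c = 4/5 < 1. The condition a(u,u) ≥ α||u||_{H^1}² reads (1−α)∫(u')² ≥ (α−c)∫u². Any admissible α is ≤ 1 (rapidly oscillating u have ∫u²/∫(u')² → 0), and α = 1 would force 0 ≥ (1−c)∫u², impossible since c < 1; so 1−α > 0. By the sharp Poincaré inequality on H^1_0 of an interval of length L, ∫(u')² ≥ (π/L)²∫u² with equality for the first sine mode sin(π(x−x₀)/L) (x₀ the left endpoint), so the inequality holds for all u iff (1−α)(π/L)² ≥ α − c, i.e. α ≤ ((π/L)² + c)/((π/L)² + 1) = (1 + c(L/π)²)/(1 + (L/π)²). With (π/L)² = π^2/4 and c = 4/5, the largest admissible constant is α = ((π/L)² + c)/((π/L)² + 1).
Simplifying, α = (16/5 + π^2)/(4 + π^2).


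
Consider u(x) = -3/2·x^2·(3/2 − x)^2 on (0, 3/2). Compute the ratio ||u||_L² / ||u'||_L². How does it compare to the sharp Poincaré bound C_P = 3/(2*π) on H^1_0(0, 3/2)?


||u||_L² / ||u'||_L² = sqrt(3)/4 < C_P = 3/(2*π).

u(x) = -3/2·x^2·(3/2 − x)^2, so u'(x) = 3*x*(-8*x^2 + 18*x - 9)/4.
u(x) = -3/2·x^2·(3/2 − x)^2 vanishes at x = 0 and x = 3/2, so u ∈ H^1_0(0, 3/2). Differentiate via the product rule and integrate the resulting polynomials term by term.
  ∫_0^3/2 u² dx = ∫_0^3/2 (9*x^8/4 - 27*x^7/2 + 243*x^6/8 - 243*x^5/8 + 729*x^4/64) dx. Term by term:
    ∫_0^3/2 9*x^8/4 dx = 19683/2048;  ∫_0^3/2 -27*x^7/2 dx = -177147/4096;  ∫_0^3/2 243*x^6/8 dx = 531441/7168;
    ∫_0^3/2 -243*x^5/8 dx = -59049/1024;  ∫_0^3/2 729*x^4/64 dx = 177147/10240.
  Sum: 19683/2048 − 177147/4096 + 531441/7168 − 59049/1024 + 177147/10240 = 19683/143360.
  ∫_0^3/2 (u')² dx = ∫_0^3/2 (36*x^6 - 162*x^5 + 1053*x^4/4 - 729*x^3/4 + 729*x^2/16) dx. Term by term:
    ∫_0^3/2 36*x^6 dx = 19683/224;  ∫_0^3/2 -162*x^5 dx = -19683/64;  ∫_0^3/2 1053*x^4/4 dx = 255879/640;
    ∫_0^3/2 -729*x^3/4 dx = -59049/256;  ∫_0^3/2 729*x^2/16 dx = 6561/128.
  Sum: 19683/224 − 19683/64 + 255879/640 − 59049/256 + 6561/128 = 6561/8960.
∫_0^3/2 u² dx = 19683/143360, so ||u||_L² = 81*sqrt(105)/2240.
∫_0^3/2 (u')² dx = 6561/8960, so ||u'||_L² = 81*sqrt(35)/560.
Ratio ||u||_L² / ||u'||_L² = sqrt(3)/4.
Sharp Poincaré constant on H^1_0(0, 3/2) is C_P = L/π = 3/(2*π), achieved by sin(2*π/3·x).
A polynomial bump cannot attain the sharp Poincaré constant (only the first sine eigenfunction does), so the ratio is strictly less than C_P, consistent with ||u||_L² ≤ C_P ||u'||_L².


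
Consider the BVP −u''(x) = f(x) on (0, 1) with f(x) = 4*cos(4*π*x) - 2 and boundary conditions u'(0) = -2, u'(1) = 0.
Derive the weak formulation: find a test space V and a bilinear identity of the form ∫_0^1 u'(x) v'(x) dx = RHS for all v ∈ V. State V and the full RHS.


V = H^1(0, 1) (v unrestricted at boundary; u is determined up to an additive constant); weak form: ∫_0^1 u'v' dx = ∫_0^1 (4*cos(4*π*x) - 2) v dx + 2·v(0) for all v ∈ V.

Multiply both sides by a test function v and integrate from 0 to 1:
  ∫_0^1 −u''(x) v(x) dx = ∫_0^1 f(x) v(x) dx.
Integrate the LHS by parts once:
  ∫_0^1 −u'' v dx = −[u'(x) v(x)]_0^1 + ∫_0^1 u'(x) v'(x) dx.
Thus ∫_0^1 u'(x) v'(x) dx = ∫_0^1 f(x) v(x) dx + [u'(x) v(x)]_0^1.
Choose V so that boundary terms are either known or forced to vanish.
u has inhomogeneous Neumann u'(0) = -2, u'(1) = 0. [u' v]_0^1 = (0)·v(1) − (-2)·v(0) = 2·v(0). Take V = H^1(0, 1); boundary term becomes part of RHS.
Weak formulation: find u (satisfying any essential BC) such that ∫_0^1 u'(x) v'(x) dx = ∫_0^1 f v dx + 2·v(0) for all v ∈ V (Neumann data are natural BCs: they enter the RHS as boundary terms).
Substituting f(x) = 4*cos(4*π*x) - 2, the right-hand side is ∫_0^1 (4*cos(4*π*x) - 2) v dx + 2·v(0).
Compatibility check (pure Neumann): taking v ≡ 1 ∈ V gives 0 = ∫_0^1 f dx + (0) − (-2), i.e. ∫_0^1 f dx must equal u'(0) − u'(1) = -2. Indeed ∫_0^1 (4*cos(4*π*x) - 2) dx = -2, so the data are compatible. The solution is then unique only up to an additive constant (fix it e.g. by requiring ∫_0^1 u dx = 0).


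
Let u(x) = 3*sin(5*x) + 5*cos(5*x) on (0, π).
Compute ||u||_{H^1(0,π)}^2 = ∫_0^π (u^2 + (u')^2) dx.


||u||_{H^1(0,π)}^2 = 442*π

u'(x) = -25*sin(5*x) + 15*cos(5*x).
Expand u² and (u')² and integrate term by term on (0, π), using: for integers n ≥ 1, ∫_0^π sin²(nx) dx = ∫_0^π cos²(nx) dx = π/2; for n ≠ n', ∫_0^π sin(nx)sin(n'x) dx = ∫_0^π cos(nx)cos(n'x) dx = 0; and by product-to-sum, ∫_0^π sin(nx)cos(n'x) dx = ½∫_0^π [sin((n+n')x) + sin((n−n')x)] dx, which is 0 when n+n' is even and 2n/(n²−n'²) when n+n' is odd (it need not vanish on (0, π)).
  u² squared terms: (3)²·∫sin(5x)² dx = 9·π/2 = 9*π/2;  (5)²·∫cos(5x)² dx = 25·π/2 = 25*π/2.
  u² cross terms: 2·(3)·(5)·∫sin(5x)·cos(5x) dx = 30·(0) = 0.
  So ∫_0^π u² dx = 9*π/2 + 25*π/2 + 0 = 17*π.
  (u')² squared terms: (-25)²·∫sin(5x)² dx = 625·π/2 = 625*π/2;  (15)²·∫cos(5x)² dx = 225·π/2 = 225*π/2.
  (u')² cross terms: 2·(-25)·(15)·∫sin(5x)·cos(5x) dx = -750·(0) = 0.
  So ∫_0^π (u')² dx = 625*π/2 + 225*π/2 + 0 = 425*π.
||u||_{H^1}^2 = (17*π) + (425*π) = 442*π.


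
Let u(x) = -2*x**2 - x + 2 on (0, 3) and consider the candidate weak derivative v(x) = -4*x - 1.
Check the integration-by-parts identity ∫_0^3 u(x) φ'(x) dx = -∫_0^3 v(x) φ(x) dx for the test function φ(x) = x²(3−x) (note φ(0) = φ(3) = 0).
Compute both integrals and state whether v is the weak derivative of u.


LHS = 1107/20, RHS = 1107/20. Yes, v = u' weakly.

u(x) = -2*x**2 - x + 2, classical derivative u'(x) = -4*x - 1.
φ(x) = x²(3−x), so φ'(x) = 3*x*(2 - x).
Note φ(0) = φ(3) = 0, so the boundary term u·φ vanishes.
LHS = ∫_0^3 u(x) φ'(x) dx = ∫_0^3 (6*x^4 - 9*x^3 - 12*x^2 + 12*x) dx. Term by term:
  ∫_0^3 6*x^4 dx = 1458/5;  ∫_0^3 -9*x^3 dx = -729/4;  ∫_0^3 -12*x^2 dx = -108;
  ∫_0^3 12*x dx = 54.
Sum: 1458/5 − 729/4 − 108 + 54 = 1107/20.
So LHS = 1107/20.
∫_0^3 v(x) φ(x) dx = ∫_0^3 (4*x^4 - 11*x^3 - 3*x^2) dx. Term by term:
  ∫_0^3 4*x^4 dx = 972/5;  ∫_0^3 -11*x^3 dx = -891/4;  ∫_0^3 -3*x^2 dx = -27.
Sum: 972/5 − 891/4 − 27 = -1107/20.
So RHS = -∫_0^3 v(x) φ(x) dx = 1107/20.
LHS = RHS, so the identity holds for this test φ.
Moreover u is smooth here and v(x) = u'(x) = -4*x - 1 pointwise, so the identity holds for every test function. Hence v is the weak derivative of u.


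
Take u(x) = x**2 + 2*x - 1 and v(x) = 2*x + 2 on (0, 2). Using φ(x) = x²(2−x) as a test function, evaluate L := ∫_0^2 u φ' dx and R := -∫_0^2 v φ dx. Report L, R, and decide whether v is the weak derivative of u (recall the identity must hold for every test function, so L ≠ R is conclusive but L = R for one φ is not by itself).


LHS = -88/15, RHS = -88/15. Yes, v = u' weakly.

u(x) = x**2 + 2*x - 1, classical derivative u'(x) = 2*x + 2.
φ(x) = x²(2−x), so φ'(x) = x*(4 - 3*x).
Note φ(0) = φ(2) = 0, so the boundary term u·φ vanishes.
LHS = ∫_0^2 u(x) φ'(x) dx = ∫_0^2 (-3*x^4 - 2*x^3 + 11*x^2 - 4*x) dx. Term by term:
  ∫_0^2 -3*x^4 dx = -96/5;  ∫_0^2 -2*x^3 dx = -8;  ∫_0^2 11*x^2 dx = 88/3;
  ∫_0^2 -4*x dx = -8.
Sum: -96/5 − 8 + 88/3 − 8 = -88/15.
So LHS = -88/15.
∫_0^2 v(x) φ(x) dx = ∫_0^2 (-2*x^4 + 2*x^3 + 4*x^2) dx. Term by term:
  ∫_0^2 -2*x^4 dx = -64/5;  ∫_0^2 2*x^3 dx = 8;  ∫_0^2 4*x^2 dx = 32/3.
Sum: -64/5 + 8 + 32/3 = 88/15.
So RHS = -∫_0^2 v(x) φ(x) dx = -88/15.
LHS = RHS, so the identity holds for this test φ.
Moreover u is smooth here and v(x) = u'(x) = 2*x + 2 pointwise, so the identity holds for every test function. Hence v is the weak derivative of u.


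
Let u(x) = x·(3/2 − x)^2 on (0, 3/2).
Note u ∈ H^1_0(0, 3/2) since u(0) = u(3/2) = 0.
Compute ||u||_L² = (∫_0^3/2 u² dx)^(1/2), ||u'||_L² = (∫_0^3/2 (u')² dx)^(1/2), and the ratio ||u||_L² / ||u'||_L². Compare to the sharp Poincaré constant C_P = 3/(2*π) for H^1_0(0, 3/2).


||u||_L² / ||u'||_L² = 3*sqrt(14)/28 < C_P = 3/(2*π).

u(x) = x·(3/2 − x)^2, so u'(x) = 3*x^2 - 6*x + 9/4.
u(x) = x·(3/2 − x)^2 vanishes at x = 0 and x = 3/2, so u ∈ H^1_0(0, 3/2). Differentiate via the product rule and integrate the resulting polynomials term by term.
  ∫_0^3/2 u² dx = ∫_0^3/2 (x^6 - 6*x^5 + 27*x^4/2 - 27*x^3/2 + 81*x^2/16) dx. Term by term:
    ∫_0^3/2 x^6 dx = 2187/896;  ∫_0^3/2 -6*x^5 dx = -729/64;  ∫_0^3/2 27*x^4/2 dx = 6561/320;
    ∫_0^3/2 -27*x^3/2 dx = -2187/128;  ∫_0^3/2 81*x^2/16 dx = 729/128.
  Sum: 2187/896 − 729/64 + 6561/320 − 2187/128 + 729/128 = 729/4480.
  ∫_0^3/2 (u')² dx = ∫_0^3/2 (9*x^4 - 36*x^3 + 99*x^2/2 - 27*x + 81/16) dx. Term by term:
    ∫_0^3/2 9*x^4 dx = 2187/160;  ∫_0^3/2 -36*x^3 dx = -729/16;  ∫_0^3/2 99*x^2/2 dx = 891/16;
    ∫_0^3/2 -27*x dx = -243/8;  ∫_0^3/2 81/16 dx = 243/32.
  Sum: 2187/160 − 729/16 + 891/16 − 243/8 + 243/32 = 81/80.
∫_0^3/2 u² dx = 729/4480, so ||u||_L² = 27*sqrt(70)/560.
∫_0^3/2 (u')² dx = 81/80, so ||u'||_L² = 9*sqrt(5)/20.
Ratio ||u||_L² / ||u'||_L² = 3*sqrt(14)/28.
Sharp Poincaré constant on H^1_0(0, 3/2) is C_P = L/π = 3/(2*π), achieved by sin(2*π/3·x).
A polynomial bump cannot attain the sharp Poincaré constant (only the first sine eigenfunction does), so the ratio is strictly less than C_P, consistent with ||u||_L² ≤ C_P ||u'||_L².


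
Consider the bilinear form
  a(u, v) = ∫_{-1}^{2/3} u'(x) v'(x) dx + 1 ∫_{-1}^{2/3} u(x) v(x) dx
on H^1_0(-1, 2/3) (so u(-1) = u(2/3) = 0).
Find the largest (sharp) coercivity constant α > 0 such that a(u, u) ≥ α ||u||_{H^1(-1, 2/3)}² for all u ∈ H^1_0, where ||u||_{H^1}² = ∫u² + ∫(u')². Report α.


α = 1

Coercivity of a(·,·) on H^1_0(-1, 2/3) means a(u, u) ≥ α ||u||_{H^1}² for every u ∈ H^1_0.
The interval has length L = 5/3, and Poincaré/coercivity depend only on L. Here a(u, u) = ∫(u')² + (1)·∫u².
Here c = 1 ≥ 1, so a(u,u) = ∫(u')² + c∫u² ≥ ∫(u')² + ∫u² = ||u||_{H^1}², i.e. α = 1 works. No larger α is possible: a(u,u) ≥ α||u||_{H^1}² means (1−α)∫(u')² ≥ (α−c)∫u², and for the modes u_n = sin(nπ(x−x₀)/L) (x₀ the left endpoint) one has ∫u_n²/∫(u_n')² = (L/(nπ))² → 0, so a(u_n,u_n)/||u_n||_{H^1}² → 1. Hence the optimal constant is α = 1.
Therefore α = 1.


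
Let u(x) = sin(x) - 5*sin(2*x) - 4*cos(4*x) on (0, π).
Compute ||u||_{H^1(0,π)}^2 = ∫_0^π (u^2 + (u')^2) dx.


||u||_{H^1(0,π)}^2 = 272/15 + 399*π/2

u'(x) = 16*sin(4*x) + cos(x) - 10*cos(2*x).
Expand u² and (u')² and integrate term by term on (0, π), using: for integers n ≥ 1, ∫_0^π sin²(nx) dx = ∫_0^π cos²(nx) dx = π/2; for n ≠ n', ∫_0^π sin(nx)sin(n'x) dx = ∫_0^π cos(nx)cos(n'x) dx = 0; and by product-to-sum, ∫_0^π sin(nx)cos(n'x) dx = ½∫_0^π [sin((n+n')x) + sin((n−n')x)] dx, which is 0 when n+n' is even and 2n/(n²−n'²) when n+n' is odd (it need not vanish on (0, π)).
  u² squared terms: (-5)²·∫sin(2x)² dx = 25·π/2 = 25*π/2;  (-4)²·∫cos(4x)² dx = 16·π/2 = 8*π;  (1)²·∫sin(x)² dx = 1·π/2 = π/2.
  u² cross terms: 2·(-5)·(-4)·∫sin(2x)·cos(4x) dx = 40·(0) = 0;  2·(-5)·(1)·∫sin(2x)·sin(x) dx = -10·(0) = 0;  2·(-4)·(1)·∫cos(4x)·sin(x) dx = -8·(-2/15) = 16/15.
  So ∫_0^π u² dx = 25*π/2 + 8*π + π/2 + 0 + 0 + 16/15 = 16/15 + 21*π.
  (u')² squared terms: (-10)²·∫cos(2x)² dx = 100·π/2 = 50*π;  (16)²·∫sin(4x)² dx = 256·π/2 = 128*π;  (1)²·∫cos(x)² dx = 1·π/2 = π/2.
  (u')² cross terms: 2·(-10)·(16)·∫cos(2x)·sin(4x) dx = -320·(0) = 0;  2·(-10)·(1)·∫cos(2x)·cos(x) dx = -20·(0) = 0;  2·(16)·(1)·∫sin(4x)·cos(x) dx = 32·(8/15) = 256/15.
  So ∫_0^π (u')² dx = 50*π + 128*π + π/2 + 0 + 0 + 256/15 = 256/15 + 357*π/2.
||u||_{H^1}^2 = (16/15 + 21*π) + (256/15 + 357*π/2) = 272/15 + 399*π/2.


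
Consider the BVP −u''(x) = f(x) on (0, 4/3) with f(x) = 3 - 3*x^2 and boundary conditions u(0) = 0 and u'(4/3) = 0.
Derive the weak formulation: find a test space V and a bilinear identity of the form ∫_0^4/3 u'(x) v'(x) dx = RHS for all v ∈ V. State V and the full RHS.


V = {v ∈ H^1(0, 4/3) : v(0) = 0} (test functions vanish at x = 0 where u is specified); weak form: ∫_0^4/3 u'v' dx = ∫_0^4/3 (3 - 3*x^2) v dx for all v ∈ V.

Multiply both sides by a test function v and integrate from 0 to 4/3:
  ∫_0^4/3 −u''(x) v(x) dx = ∫_0^4/3 f(x) v(x) dx.
Integrate the LHS by parts once:
  ∫_0^4/3 −u'' v dx = −[u'(x) v(x)]_0^4/3 + ∫_0^4/3 u'(x) v'(x) dx.
Thus ∫_0^4/3 u'(x) v'(x) dx = ∫_0^4/3 f(x) v(x) dx + [u'(x) v(x)]_0^4/3.
Choose V so that boundary terms are either known or forced to vanish.
Mixed BC: u(0) = 0 (Dirichlet) and u'(4/3) = 0 (Neumann). Define V = {v ∈ H^1(0, 4/3) : v(0) = 0}. Then [u' v]_0^4/3 = u'(4/3)·v(4/3) − u'(0)·0 = 0.
Weak formulation: find u (satisfying any essential BC) such that ∫_0^4/3 u'(x) v'(x) dx = ∫_0^4/3 f v dx for all v ∈ V (Dirichlet at 0 absorbed into V; the Neumann datum at x = 4/3 is zero, so no boundary term remains).
Substituting f(x) = 3 - 3*x^2, the right-hand side is ∫_0^4/3 (3 - 3*x^2) v dx.


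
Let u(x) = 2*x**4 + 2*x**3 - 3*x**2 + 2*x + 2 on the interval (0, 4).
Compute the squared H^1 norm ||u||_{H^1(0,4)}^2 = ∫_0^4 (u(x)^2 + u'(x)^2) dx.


||u||_{H^1}^2 = 3302560/9

The H^1 norm (squared) on an interval (0, L) is
  ||u||_{H^1}^2 = ∫_0^L u(x)^2 dx + ∫_0^L u'(x)^2 dx.
Compute u'(x) = 8*x**3 + 6*x**2 - 6*x + 2.
Then u(x)^2 = 4*x**8 + 8*x**7 - 8*x**6 - 4*x**5 + 25*x**4 - 4*x**3 - 8*x**2 + 8*x + 4 and u'(x)^2 = 64*x**6 + 96*x**5 - 60*x**4 - 40*x**3 + 60*x**2 - 24*x + 4.
Integrate each monomial from 0 to 4 using ∫_0^4 c·x^n dx = c·4^(n+1)/(n+1):
  ∫_0^4 u(x)^2 dx = ∫_0^4 (4*x^8 + 8*x^7 - 8*x^6 - 4*x^5 + 25*x^4 - 4*x^3 - 8*x^2 + 8*x + 4) dx. Term by term:
    ∫_0^4 4*x^8 dx = 1048576/9;  ∫_0^4 8*x^7 dx = 65536;  ∫_0^4 -8*x^6 dx = -131072/7;
    ∫_0^4 -4*x^5 dx = -8192/3;  ∫_0^4 25*x^4 dx = 5120;  ∫_0^4 -4*x^3 dx = -256;
    ∫_0^4 -8*x^2 dx = -512/3;  ∫_0^4 8*x dx = 64;  ∫_0^4 4 dx = 16.
  Sum: 1048576/9 + 65536 − 131072/7 − 8192/3 + 5120 − 256 − 512/3 + 64 + 16 = 10417840/63.
  ∫_0^4 u'(x)^2 dx = ∫_0^4 (64*x^6 + 96*x^5 - 60*x^4 - 40*x^3 + 60*x^2 - 24*x + 4) dx. Term by term:
    ∫_0^4 64*x^6 dx = 1048576/7;  ∫_0^4 96*x^5 dx = 65536;  ∫_0^4 -60*x^4 dx = -12288;
    ∫_0^4 -40*x^3 dx = -2560;  ∫_0^4 60*x^2 dx = 1280;  ∫_0^4 -24*x dx = -192;
    ∫_0^4 4 dx = 16.
  Sum: 1048576/7 + 65536 − 12288 − 2560 + 1280 − 192 + 16 = 1411120/7.
Adding: ||u||_{H^1}^2 = 10417840/63 + 1411120/7 = 3302560/9.


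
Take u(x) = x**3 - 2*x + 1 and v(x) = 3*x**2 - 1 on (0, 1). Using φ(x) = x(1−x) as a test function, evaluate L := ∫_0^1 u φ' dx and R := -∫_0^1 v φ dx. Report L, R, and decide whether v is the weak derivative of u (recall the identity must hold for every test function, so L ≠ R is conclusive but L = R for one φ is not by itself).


LHS = 11/60, RHS = 1/60. No, v is not the weak derivative of u.

u(x) = x**3 - 2*x + 1, classical derivative u'(x) = 3*x**2 - 2.
φ(x) = x(1−x), so φ'(x) = 1 - 2*x.
Note φ(0) = φ(1) = 0, so the boundary term u·φ vanishes.
LHS = ∫_0^1 u(x) φ'(x) dx = ∫_0^1 (-2*x^4 + x^3 + 4*x^2 - 4*x + 1) dx. Term by term:
  ∫_0^1 -2*x^4 dx = -2/5;  ∫_0^1 x^3 dx = 1/4;  ∫_0^1 4*x^2 dx = 4/3;
  ∫_0^1 -4*x dx = -2;  ∫_0^1 1 dx = 1.
Sum: -2/5 + 1/4 + 4/3 − 2 + 1 = 11/60.
So LHS = 11/60.
∫_0^1 v(x) φ(x) dx = ∫_0^1 (-3*x^4 + 3*x^3 + x^2 - x) dx. Term by term:
  ∫_0^1 -3*x^4 dx = -3/5;  ∫_0^1 3*x^3 dx = 3/4;  ∫_0^1 x^2 dx = 1/3;
  ∫_0^1 -x dx = -1/2.
Sum: -3/5 + 3/4 + 1/3 − 1/2 = -1/60.
So RHS = -∫_0^1 v(x) φ(x) dx = 1/60.
LHS − RHS = 1/6 ≠ 0, so the identity fails.
(For a valid weak derivative the identity must hold for EVERY test function, in particular this one. The failure shows v is NOT the weak derivative of u.)
Correct weak derivative would be u'(x) = 3*x**2 - 2.


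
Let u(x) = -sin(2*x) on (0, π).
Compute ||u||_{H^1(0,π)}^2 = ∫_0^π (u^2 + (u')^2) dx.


||u||_{H^1(0,π)}^2 = 5*π/2

u'(x) = -2*cos(2*x).
Expand u² and (u')² and integrate term by term on (0, π), using: for integers n ≥ 1, ∫_0^π sin²(nx) dx = ∫_0^π cos²(nx) dx = π/2; for n ≠ n', ∫_0^π sin(nx)sin(n'x) dx = ∫_0^π cos(nx)cos(n'x) dx = 0; and by product-to-sum, ∫_0^π sin(nx)cos(n'x) dx = ½∫_0^π [sin((n+n')x) + sin((n−n')x)] dx, which is 0 when n+n' is even and 2n/(n²−n'²) when n+n' is odd (it need not vanish on (0, π)).
  u² squared terms: (-1)²·∫sin(2x)² dx = 1·π/2 = π/2.
  So ∫_0^π u² dx = π/2.
  (u')² squared terms: (-2)²·∫cos(2x)² dx = 4·π/2 = 2*π.
  So ∫_0^π (u')² dx = 2*π.
||u||_{H^1}^2 = (π/2) + (2*π) = 5*π/2.


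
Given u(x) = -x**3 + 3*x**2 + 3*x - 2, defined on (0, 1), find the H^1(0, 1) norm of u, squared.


||u||_{H^1}^2 = 1963/70

The H^1 norm (squared) on an interval (0, L) is
  ||u||_{H^1}^2 = ∫_0^L u(x)^2 dx + ∫_0^L u'(x)^2 dx.
Compute u'(x) = -3*x**2 + 6*x + 3.
Then u(x)^2 = x**6 - 6*x**5 + 3*x**4 + 22*x**3 - 3*x**2 - 12*x + 4 and u'(x)^2 = 9*x**4 - 36*x**3 + 18*x**2 + 36*x + 9.
Integrate each monomial from 0 to 1 using ∫_0^1 c·x^n dx = c·1^(n+1)/(n+1):
  ∫_0^1 u(x)^2 dx = ∫_0^1 (x^6 - 6*x^5 + 3*x^4 + 22*x^3 - 3*x^2 - 12*x + 4) dx. Term by term:
    ∫_0^1 x^6 dx = 1/7;  ∫_0^1 -6*x^5 dx = -1;  ∫_0^1 3*x^4 dx = 3/5;
    ∫_0^1 22*x^3 dx = 11/2;  ∫_0^1 -3*x^2 dx = -1;  ∫_0^1 -12*x dx = -6;
    ∫_0^1 4 dx = 4.
  Sum: 1/7 − 1 + 3/5 + 11/2 − 1 − 6 + 4 = 157/70.
  ∫_0^1 u'(x)^2 dx = ∫_0^1 (9*x^4 - 36*x^3 + 18*x^2 + 36*x + 9) dx. Term by term:
    ∫_0^1 9*x^4 dx = 9/5;  ∫_0^1 -36*x^3 dx = -9;  ∫_0^1 18*x^2 dx = 6;
    ∫_0^1 36*x dx = 18;  ∫_0^1 9 dx = 9.
  Sum: 9/5 − 9 + 6 + 18 + 9 = 129/5.
Adding: ||u||_{H^1}^2 = 157/70 + 129/5 = 1963/70.


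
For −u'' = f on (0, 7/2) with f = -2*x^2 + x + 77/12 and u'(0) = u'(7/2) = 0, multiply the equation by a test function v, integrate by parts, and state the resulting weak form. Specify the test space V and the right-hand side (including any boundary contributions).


V = H^1(0, 7/2) (no boundary constraint on v; u is determined up to an additive constant); weak form: ∫_0^7/2 u'v' dx = ∫_0^7/2 (-2*x^2 + x + 77/12) v dx for all v ∈ V.

Multiply both sides by a test function v and integrate from 0 to 7/2:
  ∫_0^7/2 −u''(x) v(x) dx = ∫_0^7/2 f(x) v(x) dx.
Integrate the LHS by parts once:
  ∫_0^7/2 −u'' v dx = −[u'(x) v(x)]_0^7/2 + ∫_0^7/2 u'(x) v'(x) dx.
Thus ∫_0^7/2 u'(x) v'(x) dx = ∫_0^7/2 f(x) v(x) dx + [u'(x) v(x)]_0^7/2.
Choose V so that boundary terms are either known or forced to vanish.
u has homogeneous Neumann: u'(0) = u'(7/2) = 0. So [u' v]_0^7/2 = 0·v(7/2) − 0·v(0) = 0 for any v; take V = H^1(0, 7/2).
Weak formulation: find u (satisfying any essential BC) such that ∫_0^7/2 u'(x) v'(x) dx = ∫_0^7/2 f v dx for all v ∈ V (homogeneous Neumann, so boundary terms vanish).
Substituting f(x) = -2*x^2 + x + 77/12, the right-hand side is ∫_0^7/2 (-2*x^2 + x + 77/12) v dx.
Compatibility check (pure Neumann): taking v ≡ 1 ∈ V gives 0 = ∫_0^7/2 f dx + (0) − (0), i.e. ∫_0^7/2 f dx must equal u'(0) − u'(7/2) = 0. Indeed ∫_0^7/2 (-2*x^2 + x + 77/12) dx = 0, so the data are compatible. The solution is then unique only up to an additive constant (fix it e.g. by requiring ∫_0^7/2 u dx = 0).


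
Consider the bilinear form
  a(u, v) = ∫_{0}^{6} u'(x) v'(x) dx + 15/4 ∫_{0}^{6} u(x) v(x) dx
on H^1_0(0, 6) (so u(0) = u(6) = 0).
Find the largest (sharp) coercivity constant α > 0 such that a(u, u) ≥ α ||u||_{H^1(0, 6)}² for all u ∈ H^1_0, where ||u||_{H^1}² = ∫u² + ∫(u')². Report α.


α = 1

Coercivity of a(·,·) on H^1_0(0, 6) means a(u, u) ≥ α ||u||_{H^1}² for every u ∈ H^1_0.
The interval has length L = 6, and Poincaré/coercivity depend only on L. Here a(u, u) = ∫(u')² + (15/4)·∫u².
Here c = 15/4 ≥ 1, so a(u,u) = ∫(u')² + c∫u² ≥ ∫(u')² + ∫u² = ||u||_{H^1}², i.e. α = 1 works. No larger α is possible: a(u,u) ≥ α||u||_{H^1}² means (1−α)∫(u')² ≥ (α−c)∫u², and for the modes u_n = sin(nπ(x−x₀)/L) (x₀ the left endpoint) one has ∫u_n²/∫(u_n')² = (L/(nπ))² → 0, so a(u_n,u_n)/||u_n||_{H^1}² → 1. Hence the optimal constant is α = 1.
Therefore α = 1.


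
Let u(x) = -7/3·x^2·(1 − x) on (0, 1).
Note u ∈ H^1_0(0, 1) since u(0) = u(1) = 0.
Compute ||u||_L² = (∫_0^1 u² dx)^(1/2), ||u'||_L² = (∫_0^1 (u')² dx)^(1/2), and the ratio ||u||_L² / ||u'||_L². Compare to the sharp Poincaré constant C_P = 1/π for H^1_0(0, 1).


||u||_L² / ||u'||_L² = sqrt(14)/14 < C_P = 1/π.

u(x) = -7/3·x^2·(1 − x), so u'(x) = 7*x*(3*x - 2)/3.
u(x) = -7/3·x^2·(1 − x) vanishes at x = 0 and x = 1, so u ∈ H^1_0(0, 1). Differentiate via the product rule and integrate the resulting polynomials term by term.
  ∫_0^1 u² dx = ∫_0^1 (49*x^6/9 - 98*x^5/9 + 49*x^4/9) dx. Term by term:
    ∫_0^1 49*x^6/9 dx = 7/9;  ∫_0^1 -98*x^5/9 dx = -49/27;  ∫_0^1 49*x^4/9 dx = 49/45.
  Sum: 7/9 − 49/27 + 49/45 = 7/135.
  ∫_0^1 (u')² dx = ∫_0^1 (49*x^4 - 196*x^3/3 + 196*x^2/9) dx. Term by term:
    ∫_0^1 49*x^4 dx = 49/5;  ∫_0^1 -196*x^3/3 dx = -49/3;  ∫_0^1 196*x^2/9 dx = 196/27.
  Sum: 49/5 − 49/3 + 196/27 = 98/135.
∫_0^1 u² dx = 7/135, so ||u||_L² = sqrt(105)/45.
∫_0^1 (u')² dx = 98/135, so ||u'||_L² = 7*sqrt(30)/45.
Ratio ||u||_L² / ||u'||_L² = sqrt(14)/14.
Sharp Poincaré constant on H^1_0(0, 1) is C_P = L/π = 1/π, achieved by sin(π·x).
A polynomial bump cannot attain the sharp Poincaré constant (only the first sine eigenfunction does), so the ratio is strictly less than C_P, consistent with ||u||_L² ≤ C_P ||u'||_L².


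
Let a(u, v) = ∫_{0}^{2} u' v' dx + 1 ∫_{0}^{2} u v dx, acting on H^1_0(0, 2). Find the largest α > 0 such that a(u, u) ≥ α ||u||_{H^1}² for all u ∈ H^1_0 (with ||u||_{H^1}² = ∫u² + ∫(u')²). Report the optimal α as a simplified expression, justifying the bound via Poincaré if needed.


α = 1

Coercivity of a(·,·) on H^1_0(0, 2) means a(u, u) ≥ α ||u||_{H^1}² for every u ∈ H^1_0.
The interval has length L = 2, and Poincaré/coercivity depend only on L. Here a(u, u) = ∫(u')² + (1)·∫u².
Here c = 1 ≥ 1, so a(u,u) = ∫(u')² + c∫u² ≥ ∫(u')² + ∫u² = ||u||_{H^1}², i.e. α = 1 works. No larger α is possible: a(u,u) ≥ α||u||_{H^1}² means (1−α)∫(u')² ≥ (α−c)∫u², and for the modes u_n = sin(nπ(x−x₀)/L) (x₀ the left endpoint) one has ∫u_n²/∫(u_n')² = (L/(nπ))² → 0, so a(u_n,u_n)/||u_n||_{H^1}² → 1. Hence the optimal constant is α = 1.
Therefore α = 1.


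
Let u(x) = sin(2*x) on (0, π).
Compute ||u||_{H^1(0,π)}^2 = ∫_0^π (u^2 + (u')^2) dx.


||u||_{H^1(0,π)}^2 = 5*π/2

u'(x) = 2*cos(2*x).
Expand u² and (u')² and integrate term by term on (0, π), using: for integers n ≥ 1, ∫_0^π sin²(nx) dx = ∫_0^π cos²(nx) dx = π/2; for n ≠ n', ∫_0^π sin(nx)sin(n'x) dx = ∫_0^π cos(nx)cos(n'x) dx = 0; and by product-to-sum, ∫_0^π sin(nx)cos(n'x) dx = ½∫_0^π [sin((n+n')x) + sin((n−n')x)] dx, which is 0 when n+n' is even and 2n/(n²−n'²) when n+n' is odd (it need not vanish on (0, π)).
  u² squared terms: (1)²·∫sin(2x)² dx = 1·π/2 = π/2.
  So ∫_0^π u² dx = π/2.
  (u')² squared terms: (2)²·∫cos(2x)² dx = 4·π/2 = 2*π.
  So ∫_0^π (u')² dx = 2*π.
||u||_{H^1}^2 = (π/2) + (2*π) = 5*π/2.


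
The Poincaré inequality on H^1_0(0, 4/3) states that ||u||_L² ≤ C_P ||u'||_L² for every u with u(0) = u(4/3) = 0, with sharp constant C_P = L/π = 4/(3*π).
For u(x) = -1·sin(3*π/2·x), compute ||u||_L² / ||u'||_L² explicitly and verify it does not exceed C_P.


||u||_L² / ||u'||_L² = 2/(3*π) < C_P = 4/(3*π).

u(x) = -1·sin(3*π/2·x), so u'(x) = -3*π*cos(3*π*x/2)/2.
Writing u(x) = A·sin(kπx/L) with A = -1 and k = 2, use ∫_0^L sin²(kπx/L) dx = L/2 and ∫_0^L cos²(kπx/L) dx = L/2.
u² = 1·sin²(3*π/2·x) and (u')² = 9*π^2/4·cos²(3*π/2·x), and each of sin², cos² integrates to L/2 = 2/3 over (0, 4/3).
∫_0^4/3 u² dx = 2/3, so ||u||_L² = sqrt(6)/3.
∫_0^4/3 (u')² dx = 3*π^2/2, so ||u'||_L² = sqrt(6)*π/2.
Ratio ||u||_L² / ||u'||_L² = 2/(3*π).
Sharp Poincaré constant on H^1_0(0, 4/3) is C_P = L/π = 4/(3*π), achieved by sin(3*π/4·x).
This is the k = 2 harmonic; the ratio L/(kπ) is strictly less than C_P = L/π, consistent with the sharp inequality ||u||_L² ≤ C_P ||u'||_L².


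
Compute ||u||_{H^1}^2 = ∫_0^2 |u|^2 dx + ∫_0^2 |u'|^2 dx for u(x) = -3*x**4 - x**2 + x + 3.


||u||_{H^1}^2 = 347192/105

The H^1 norm (squared) on an interval (0, L) is
  ||u||_{H^1}^2 = ∫_0^L u(x)^2 dx + ∫_0^L u'(x)^2 dx.
Compute u'(x) = -12*x**3 - 2*x + 1.
Then u(x)^2 = 9*x**8 + 6*x**6 - 6*x**5 - 17*x**4 - 2*x**3 - 5*x**2 + 6*x + 9 and u'(x)^2 = 144*x**6 + 48*x**4 - 24*x**3 + 4*x**2 - 4*x + 1.
Integrate each monomial from 0 to 2 using ∫_0^2 c·x^n dx = c·2^(n+1)/(n+1):
  ∫_0^2 u(x)^2 dx = ∫_0^2 (9*x^8 + 6*x^6 - 6*x^5 - 17*x^4 - 2*x^3 - 5*x^2 + 6*x + 9) dx. Term by term:
    ∫_0^2 9*x^8 dx = 512;  ∫_0^2 6*x^6 dx = 768/7;  ∫_0^2 -6*x^5 dx = -64;
    ∫_0^2 -17*x^4 dx = -544/5;  ∫_0^2 -2*x^3 dx = -8;  ∫_0^2 -5*x^2 dx = -40/3;
    ∫_0^2 6*x dx = 12;  ∫_0^2 9 dx = 18.
  Sum: 512 + 768/7 − 64 − 544/5 − 8 − 40/3 + 12 + 18 = 48046/105.
  ∫_0^2 u'(x)^2 dx = ∫_0^2 (144*x^6 + 48*x^4 - 24*x^3 + 4*x^2 - 4*x + 1) dx. Term by term:
    ∫_0^2 144*x^6 dx = 18432/7;  ∫_0^2 48*x^4 dx = 1536/5;  ∫_0^2 -24*x^3 dx = -96;
    ∫_0^2 4*x^2 dx = 32/3;  ∫_0^2 -4*x dx = -8;  ∫_0^2 1 dx = 2.
  Sum: 18432/7 + 1536/5 − 96 + 32/3 − 8 + 2 = 299146/105.
Adding: ||u||_{H^1}^2 = 48046/105 + 299146/105 = 347192/105.


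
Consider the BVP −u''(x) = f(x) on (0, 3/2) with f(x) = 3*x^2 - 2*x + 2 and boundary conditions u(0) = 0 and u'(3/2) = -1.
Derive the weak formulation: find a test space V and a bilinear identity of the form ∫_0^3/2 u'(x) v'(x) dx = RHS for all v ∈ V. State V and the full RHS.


V = {v ∈ H^1(0, 3/2) : v(0) = 0} (test functions vanish at x = 0 where u is specified); weak form: ∫_0^3/2 u'v' dx = ∫_0^3/2 (3*x^2 - 2*x + 2) v dx − v(3/2) for all v ∈ V.

Multiply both sides by a test function v and integrate from 0 to 3/2:
  ∫_0^3/2 −u''(x) v(x) dx = ∫_0^3/2 f(x) v(x) dx.
Integrate the LHS by parts once:
  ∫_0^3/2 −u'' v dx = −[u'(x) v(x)]_0^3/2 + ∫_0^3/2 u'(x) v'(x) dx.
Thus ∫_0^3/2 u'(x) v'(x) dx = ∫_0^3/2 f(x) v(x) dx + [u'(x) v(x)]_0^3/2.
Choose V so that boundary terms are either known or forced to vanish.
Mixed BC: u(0) = 0 (Dirichlet) and u'(3/2) = -1 (Neumann). Define V = {v ∈ H^1(0, 3/2) : v(0) = 0}. Then [u' v]_0^3/2 = u'(3/2)·v(3/2) − u'(0)·0 = − v(3/2).
Weak formulation: find u (satisfying any essential BC) such that ∫_0^3/2 u'(x) v'(x) dx = ∫_0^3/2 f v dx − v(3/2) for all v ∈ V (Dirichlet at 0 absorbed into V; Neumann datum at x = 3/2 contributes the boundary term).
Substituting f(x) = 3*x^2 - 2*x + 2, the right-hand side is ∫_0^3/2 (3*x^2 - 2*x + 2) v dx − v(3/2).


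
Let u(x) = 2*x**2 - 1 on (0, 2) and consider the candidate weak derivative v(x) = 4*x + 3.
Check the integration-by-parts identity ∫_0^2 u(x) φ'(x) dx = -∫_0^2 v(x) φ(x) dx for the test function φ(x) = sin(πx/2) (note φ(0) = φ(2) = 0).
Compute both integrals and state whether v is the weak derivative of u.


LHS = -16/π, RHS = -28/π. No, v is not the weak derivative of u.

u(x) = 2*x**2 - 1, classical derivative u'(x) = 4*x.
φ(x) = sin(πx/2), so φ'(x) = π*cos(π*x/2)/2.
Note φ(0) = φ(2) = 0, so the boundary term u·φ vanishes.
LHS = ∫_0^2 u(x) φ'(x) dx = ∫_0^2 (π*x^2*cos(π*x/2) - π*cos(π*x/2)/2) dx. Term by term:
  ∫_0^2 -π*cos(π*x/2)/2 dx = 0;  ∫_0^2 π*x^2*cos(π*x/2) dx = -16/π.
Sum: 0 − 16/π = -16/π.
So LHS = -16/π.
∫_0^2 v(x) φ(x) dx = ∫_0^2 (4*x*sin(π*x/2) + 3*sin(π*x/2)) dx. Term by term:
  ∫_0^2 3*sin(π*x/2) dx = 12/π;  ∫_0^2 4*x*sin(π*x/2) dx = 16/π.
Sum: 12/π + 16/π = 28/π.
So RHS = -∫_0^2 v(x) φ(x) dx = -28/π.
LHS − RHS = 12/π ≠ 0, so the identity fails.
(For a valid weak derivative the identity must hold for EVERY test function, in particular this one. The failure shows v is NOT the weak derivative of u.)
Correct weak derivative would be u'(x) = 4*x.


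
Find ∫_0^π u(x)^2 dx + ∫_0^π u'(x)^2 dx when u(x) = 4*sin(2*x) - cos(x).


||u||_{H^1(0,π)}^2 = -64/3 + 41*π

u'(x) = sin(x) + 8*cos(2*x).
Expand u² and (u')² and integrate term by term on (0, π), using: for integers n ≥ 1, ∫_0^π sin²(nx) dx = ∫_0^π cos²(nx) dx = π/2; for n ≠ n', ∫_0^π sin(nx)sin(n'x) dx = ∫_0^π cos(nx)cos(n'x) dx = 0; and by product-to-sum, ∫_0^π sin(nx)cos(n'x) dx = ½∫_0^π [sin((n+n')x) + sin((n−n')x)] dx, which is 0 when n+n' is even and 2n/(n²−n'²) when n+n' is odd (it need not vanish on (0, π)).
  u² squared terms: (-1)²·∫cos(x)² dx = 1·π/2 = π/2;  (4)²·∫sin(2x)² dx = 16·π/2 = 8*π.
  u² cross terms: 2·(-1)·(4)·∫cos(x)·sin(2x) dx = -8·(4/3) = -32/3.
  So ∫_0^π u² dx = π/2 + 8*π − 32/3 = -32/3 + 17*π/2.
  (u')² squared terms: (8)²·∫cos(2x)² dx = 64·π/2 = 32*π;  (1)²·∫sin(x)² dx = 1·π/2 = π/2.
  (u')² cross terms: 2·(8)·(1)·∫cos(2x)·sin(x) dx = 16·(-2/3) = -32/3.
  So ∫_0^π (u')² dx = 32*π + π/2 − 32/3 = -32/3 + 65*π/2.
||u||_{H^1}^2 = (-32/3 + 17*π/2) + (-32/3 + 65*π/2) = -64/3 + 41*π.


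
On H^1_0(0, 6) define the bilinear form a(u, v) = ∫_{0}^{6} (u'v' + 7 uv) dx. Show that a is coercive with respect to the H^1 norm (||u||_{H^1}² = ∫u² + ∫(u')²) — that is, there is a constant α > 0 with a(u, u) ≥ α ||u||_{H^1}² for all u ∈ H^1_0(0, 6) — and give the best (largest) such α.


α = 1

Coercivity of a(·,·) on H^1_0(0, 6) means a(u, u) ≥ α ||u||_{H^1}² for every u ∈ H^1_0.
The interval has length L = 6, and Poincaré/coercivity depend only on L. Here a(u, u) = ∫(u')² + (7)·∫u².
Here c = 7 ≥ 1, so a(u,u) = ∫(u')² + c∫u² ≥ ∫(u')² + ∫u² = ||u||_{H^1}², i.e. α = 1 works. No larger α is possible: a(u,u) ≥ α||u||_{H^1}² means (1−α)∫(u')² ≥ (α−c)∫u², and for the modes u_n = sin(nπ(x−x₀)/L) (x₀ the left endpoint) one has ∫u_n²/∫(u_n')² = (L/(nπ))² → 0, so a(u_n,u_n)/||u_n||_{H^1}² → 1. Hence the optimal constant is α = 1.
Therefore α = 1.


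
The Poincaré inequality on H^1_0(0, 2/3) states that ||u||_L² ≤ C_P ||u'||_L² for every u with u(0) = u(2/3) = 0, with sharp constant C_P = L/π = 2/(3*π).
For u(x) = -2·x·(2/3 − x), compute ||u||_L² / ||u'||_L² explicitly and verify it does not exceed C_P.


||u||_L² / ||u'||_L² = sqrt(10)/15 < C_P = 2/(3*π).

u(x) = -2·x·(2/3 − x), so u'(x) = 4*x - 4/3.
u(x) = -2·x·(2/3 − x) vanishes at x = 0 and x = 2/3, so u ∈ H^1_0(0, 2/3). Differentiate via the product rule and integrate the resulting polynomials term by term.
  ∫_0^2/3 u² dx = ∫_0^2/3 (4*x^4 - 16*x^3/3 + 16*x^2/9) dx. Term by term:
    ∫_0^2/3 4*x^4 dx = 128/1215;  ∫_0^2/3 -16*x^3/3 dx = -64/243;  ∫_0^2/3 16*x^2/9 dx = 128/729.
  Sum: 128/1215 − 64/243 + 128/729 = 64/3645.
  ∫_0^2/3 (u')² dx = ∫_0^2/3 (16*x^2 - 32*x/3 + 16/9) dx. Term by term:
    ∫_0^2/3 16*x^2 dx = 128/81;  ∫_0^2/3 -32*x/3 dx = -64/27;  ∫_0^2/3 16/9 dx = 32/27.
  Sum: 128/81 − 64/27 + 32/27 = 32/81.
∫_0^2/3 u² dx = 64/3645, so ||u||_L² = 8*sqrt(5)/135.
∫_0^2/3 (u')² dx = 32/81, so ||u'||_L² = 4*sqrt(2)/9.
Ratio ||u||_L² / ||u'||_L² = sqrt(10)/15.
Sharp Poincaré constant on H^1_0(0, 2/3) is C_P = L/π = 2/(3*π), achieved by sin(3*π/2·x).
A polynomial bump cannot attain the sharp Poincaré constant (only the first sine eigenfunction does), so the ratio is strictly less than C_P, consistent with ||u||_L² ≤ C_P ||u'||_L².


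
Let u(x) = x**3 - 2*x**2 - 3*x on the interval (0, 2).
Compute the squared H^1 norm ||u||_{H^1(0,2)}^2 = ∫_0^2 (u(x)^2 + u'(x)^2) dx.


||u||_{H^1}^2 = 1998/35

The H^1 norm (squared) on an interval (0, L) is
  ||u||_{H^1}^2 = ∫_0^L u(x)^2 dx + ∫_0^L u'(x)^2 dx.
Compute u'(x) = 3*x**2 - 4*x - 3.
Then u(x)^2 = x**6 - 4*x**5 - 2*x**4 + 12*x**3 + 9*x**2 and u'(x)^2 = 9*x**4 - 24*x**3 - 2*x**2 + 24*x + 9.
Integrate each monomial from 0 to 2 using ∫_0^2 c·x^n dx = c·2^(n+1)/(n+1):
  ∫_0^2 u(x)^2 dx = ∫_0^2 (x^6 - 4*x^5 - 2*x^4 + 12*x^3 + 9*x^2) dx. Term by term:
    ∫_0^2 x^6 dx = 128/7;  ∫_0^2 -4*x^5 dx = -128/3;  ∫_0^2 -2*x^4 dx = -64/5;
    ∫_0^2 12*x^3 dx = 48;  ∫_0^2 9*x^2 dx = 24.
  Sum: 128/7 − 128/3 − 64/5 + 48 + 24 = 3656/105.
  ∫_0^2 u'(x)^2 dx = ∫_0^2 (9*x^4 - 24*x^3 - 2*x^2 + 24*x + 9) dx. Term by term:
    ∫_0^2 9*x^4 dx = 288/5;  ∫_0^2 -24*x^3 dx = -96;  ∫_0^2 -2*x^2 dx = -16/3;
    ∫_0^2 24*x dx = 48;  ∫_0^2 9 dx = 18.
  Sum: 288/5 − 96 − 16/3 + 48 + 18 = 334/15.
Adding: ||u||_{H^1}^2 = 3656/105 + 334/15 = 1998/35.


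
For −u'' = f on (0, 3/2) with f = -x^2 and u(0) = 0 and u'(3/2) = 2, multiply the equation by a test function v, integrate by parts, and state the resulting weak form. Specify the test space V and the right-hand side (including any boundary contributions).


V = {v ∈ H^1(0, 3/2) : v(0) = 0} (test functions vanish at x = 0 where u is specified); weak form: ∫_0^3/2 u'v' dx = ∫_0^3/2 (-x^2) v dx + 2·v(3/2) for all v ∈ V.

Multiply both sides by a test function v and integrate from 0 to 3/2:
  ∫_0^3/2 −u''(x) v(x) dx = ∫_0^3/2 f(x) v(x) dx.
Integrate the LHS by parts once:
  ∫_0^3/2 −u'' v dx = −[u'(x) v(x)]_0^3/2 + ∫_0^3/2 u'(x) v'(x) dx.
Thus ∫_0^3/2 u'(x) v'(x) dx = ∫_0^3/2 f(x) v(x) dx + [u'(x) v(x)]_0^3/2.
Choose V so that boundary terms are either known or forced to vanish.
Mixed BC: u(0) = 0 (Dirichlet) and u'(3/2) = 2 (Neumann). Define V = {v ∈ H^1(0, 3/2) : v(0) = 0}. Then [u' v]_0^3/2 = u'(3/2)·v(3/2) − u'(0)·0 = 2·v(3/2).
Weak formulation: find u (satisfying any essential BC) such that ∫_0^3/2 u'(x) v'(x) dx = ∫_0^3/2 f v dx + 2·v(3/2) for all v ∈ V (Dirichlet at 0 absorbed into V; Neumann datum at x = 3/2 contributes the boundary term).
Substituting f(x) = -x^2, the right-hand side is ∫_0^3/2 (-x^2) v dx + 2·v(3/2).


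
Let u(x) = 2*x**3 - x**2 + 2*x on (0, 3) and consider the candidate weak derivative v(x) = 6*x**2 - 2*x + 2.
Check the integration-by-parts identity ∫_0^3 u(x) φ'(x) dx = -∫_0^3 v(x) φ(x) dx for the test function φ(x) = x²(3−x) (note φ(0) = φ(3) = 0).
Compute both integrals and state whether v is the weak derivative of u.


LHS = -135, RHS = -135. Yes, v = u' weakly.

u(x) = 2*x**3 - x**2 + 2*x, classical derivative u'(x) = 6*x**2 - 2*x + 2.
φ(x) = x²(3−x), so φ'(x) = 3*x*(2 - x).
Note φ(0) = φ(3) = 0, so the boundary term u·φ vanishes.
LHS = ∫_0^3 u(x) φ'(x) dx = ∫_0^3 (-6*x^5 + 15*x^4 - 12*x^3 + 12*x^2) dx. Term by term:
  ∫_0^3 -6*x^5 dx = -729;  ∫_0^3 15*x^4 dx = 729;  ∫_0^3 -12*x^3 dx = -243;
  ∫_0^3 12*x^2 dx = 108.
Sum: -729 + 729 − 243 + 108 = -135.
So LHS = -135.
∫_0^3 v(x) φ(x) dx = ∫_0^3 (-6*x^5 + 20*x^4 - 8*x^3 + 6*x^2) dx. Term by term:
  ∫_0^3 -6*x^5 dx = -729;  ∫_0^3 20*x^4 dx = 972;  ∫_0^3 -8*x^3 dx = -162;
  ∫_0^3 6*x^2 dx = 54.
Sum: -729 + 972 − 162 + 54 = 135.
So RHS = -∫_0^3 v(x) φ(x) dx = -135.
LHS = RHS, so the identity holds for this test φ.
Moreover u is smooth here and v(x) = u'(x) = 6*x**2 - 2*x + 2 pointwise, so the identity holds for every test function. Hence v is the weak derivative of u.


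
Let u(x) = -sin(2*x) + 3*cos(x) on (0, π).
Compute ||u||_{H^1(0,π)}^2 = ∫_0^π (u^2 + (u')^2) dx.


||u||_{H^1(0,π)}^2 = -16 + 23*π/2

u'(x) = -3*sin(x) - 2*cos(2*x).
Expand u² and (u')² and integrate term by term on (0, π), using: for integers n ≥ 1, ∫_0^π sin²(nx) dx = ∫_0^π cos²(nx) dx = π/2; for n ≠ n', ∫_0^π sin(nx)sin(n'x) dx = ∫_0^π cos(nx)cos(n'x) dx = 0; and by product-to-sum, ∫_0^π sin(nx)cos(n'x) dx = ½∫_0^π [sin((n+n')x) + sin((n−n')x)] dx, which is 0 when n+n' is even and 2n/(n²−n'²) when n+n' is odd (it need not vanish on (0, π)).
  u² squared terms: (-1)²·∫sin(2x)² dx = 1·π/2 = π/2;  (3)²·∫cos(x)² dx = 9·π/2 = 9*π/2.
  u² cross terms: 2·(-1)·(3)·∫sin(2x)·cos(x) dx = -6·(4/3) = -8.
  So ∫_0^π u² dx = π/2 + 9*π/2 − 8 = -8 + 5*π.
  (u')² squared terms: (-3)²·∫sin(x)² dx = 9·π/2 = 9*π/2;  (-2)²·∫cos(2x)² dx = 4·π/2 = 2*π.
  (u')² cross terms: 2·(-3)·(-2)·∫sin(x)·cos(2x) dx = 12·(-2/3) = -8.
  So ∫_0^π (u')² dx = 9*π/2 + 2*π − 8 = -8 + 13*π/2.
||u||_{H^1}^2 = (-8 + 5*π) + (-8 + 13*π/2) = -16 + 23*π/2.


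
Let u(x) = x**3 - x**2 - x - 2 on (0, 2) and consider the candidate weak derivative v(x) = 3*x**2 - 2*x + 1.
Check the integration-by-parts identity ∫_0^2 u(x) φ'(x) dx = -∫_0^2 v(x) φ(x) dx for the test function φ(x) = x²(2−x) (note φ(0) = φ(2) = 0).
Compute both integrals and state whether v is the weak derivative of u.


LHS = -28/15, RHS = -68/15. No, v is not the weak derivative of u.

u(x) = x**3 - x**2 - x - 2, classical derivative u'(x) = 3*x**2 - 2*x - 1.
φ(x) = x²(2−x), so φ'(x) = x*(4 - 3*x).
Note φ(0) = φ(2) = 0, so the boundary term u·φ vanishes.
LHS = ∫_0^2 u(x) φ'(x) dx = ∫_0^2 (-3*x^5 + 7*x^4 - x^3 + 2*x^2 - 8*x) dx. Term by term:
  ∫_0^2 -3*x^5 dx = -32;  ∫_0^2 7*x^4 dx = 224/5;  ∫_0^2 -x^3 dx = -4;
  ∫_0^2 2*x^2 dx = 16/3;  ∫_0^2 -8*x dx = -16.
Sum: -32 + 224/5 − 4 + 16/3 − 16 = -28/15.
So LHS = -28/15.
∫_0^2 v(x) φ(x) dx = ∫_0^2 (-3*x^5 + 8*x^4 - 5*x^3 + 2*x^2) dx. Term by term:
  ∫_0^2 -3*x^5 dx = -32;  ∫_0^2 8*x^4 dx = 256/5;  ∫_0^2 -5*x^3 dx = -20;
  ∫_0^2 2*x^2 dx = 16/3.
Sum: -32 + 256/5 − 20 + 16/3 = 68/15.
So RHS = -∫_0^2 v(x) φ(x) dx = -68/15.
LHS − RHS = 8/3 ≠ 0, so the identity fails.
(For a valid weak derivative the identity must hold for EVERY test function, in particular this one. The failure shows v is NOT the weak derivative of u.)
Correct weak derivative would be u'(x) = 3*x**2 - 2*x - 1.
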